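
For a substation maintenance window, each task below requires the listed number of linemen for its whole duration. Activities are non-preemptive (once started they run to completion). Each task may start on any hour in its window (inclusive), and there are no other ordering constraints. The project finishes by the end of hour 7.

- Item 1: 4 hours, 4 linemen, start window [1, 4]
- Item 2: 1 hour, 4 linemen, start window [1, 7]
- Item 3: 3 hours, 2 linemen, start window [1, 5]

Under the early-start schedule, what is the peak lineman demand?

10

Early-start schedule: Item 1@1, Item 2@1, Item 3@1.
Load per hour: hour 1: 10, hour 2: 6, hour 3: 6, hour 4: 4, hour 5: 0, hour 6: 0, hour 7: 0.
Peak is 10.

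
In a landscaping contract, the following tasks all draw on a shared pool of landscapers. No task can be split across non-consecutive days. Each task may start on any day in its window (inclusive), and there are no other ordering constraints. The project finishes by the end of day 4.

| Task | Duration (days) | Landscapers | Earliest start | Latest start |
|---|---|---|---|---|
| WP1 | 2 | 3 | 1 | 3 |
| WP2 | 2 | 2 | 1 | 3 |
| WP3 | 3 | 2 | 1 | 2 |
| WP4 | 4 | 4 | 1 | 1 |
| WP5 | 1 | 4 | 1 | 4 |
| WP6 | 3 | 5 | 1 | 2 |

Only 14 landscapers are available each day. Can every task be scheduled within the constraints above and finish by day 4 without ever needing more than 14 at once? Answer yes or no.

Schedule WP1@1, WP2@3, WP3@1, WP4@1, WP5@1, WP6@2: d1:13  d2:14  d3:13  d4:11 — peak 14 ≤ 14.

yes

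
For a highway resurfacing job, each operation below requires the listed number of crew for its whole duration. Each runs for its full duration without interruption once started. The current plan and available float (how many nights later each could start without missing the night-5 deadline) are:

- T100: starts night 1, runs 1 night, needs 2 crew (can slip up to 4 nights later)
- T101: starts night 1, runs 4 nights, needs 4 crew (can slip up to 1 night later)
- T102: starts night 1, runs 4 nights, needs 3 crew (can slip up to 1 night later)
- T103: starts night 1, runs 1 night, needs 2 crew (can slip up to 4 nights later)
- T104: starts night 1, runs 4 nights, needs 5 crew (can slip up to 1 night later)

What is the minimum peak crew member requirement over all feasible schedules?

12

Early-start (T100@1, T101@1, T102@1, T103@1, T104@1) gives peak 16: n1:16  n2:12  n3:12  n4:12  n5:0.
Shift T104→2.
Schedule T100@1, T101@1, T102@1, T103@1, T104@2: n1:11  n2:12  n3:12  n4:12  n5:5 — peak 12.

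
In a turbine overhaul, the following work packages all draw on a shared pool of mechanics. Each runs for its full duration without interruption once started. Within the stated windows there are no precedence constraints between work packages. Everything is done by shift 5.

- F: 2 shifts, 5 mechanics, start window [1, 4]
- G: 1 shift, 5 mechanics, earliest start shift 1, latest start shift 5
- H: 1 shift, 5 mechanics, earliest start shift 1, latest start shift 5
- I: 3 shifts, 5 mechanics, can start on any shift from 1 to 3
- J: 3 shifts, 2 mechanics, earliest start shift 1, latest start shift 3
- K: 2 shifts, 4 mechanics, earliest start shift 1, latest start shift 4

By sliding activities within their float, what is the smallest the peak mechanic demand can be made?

11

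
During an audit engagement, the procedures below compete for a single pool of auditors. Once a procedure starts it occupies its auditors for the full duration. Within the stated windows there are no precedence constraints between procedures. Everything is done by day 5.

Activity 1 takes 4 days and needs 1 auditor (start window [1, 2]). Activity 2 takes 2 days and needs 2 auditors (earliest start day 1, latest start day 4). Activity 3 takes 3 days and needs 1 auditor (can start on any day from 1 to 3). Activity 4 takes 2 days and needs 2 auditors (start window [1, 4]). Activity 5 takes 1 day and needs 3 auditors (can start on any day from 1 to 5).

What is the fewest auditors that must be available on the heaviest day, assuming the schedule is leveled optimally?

Early-start (Activity 1@1, Activity 2@1, Activity 3@1, Activity 4@1, Activity 5@1) gives peak 9: d1:9  d2:6  d3:2  d4:1  d5:0.
Shift Activity 4→3, Activity 5→5.
Schedule Activity 1@1, Activity 2@1, Activity 3@1, Activity 4@3, Activity 5@5: d1:4  d2:4  d3:4  d4:3  d5:3 — peak 4.
Total auditor-days = 18 over 5 days ⇒ peak ≥ ⌈18/5⌉ = 4, so 4 is optimal.

4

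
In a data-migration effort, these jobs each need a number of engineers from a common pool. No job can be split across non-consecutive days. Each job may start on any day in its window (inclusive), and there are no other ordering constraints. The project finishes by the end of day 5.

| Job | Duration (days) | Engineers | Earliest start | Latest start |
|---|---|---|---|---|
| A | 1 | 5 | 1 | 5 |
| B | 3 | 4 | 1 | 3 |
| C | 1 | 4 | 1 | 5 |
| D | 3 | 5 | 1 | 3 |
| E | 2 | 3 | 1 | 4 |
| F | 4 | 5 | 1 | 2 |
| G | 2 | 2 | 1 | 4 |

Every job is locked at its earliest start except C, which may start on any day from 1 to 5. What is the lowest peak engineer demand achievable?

C@1: d1:28  d2:19  d3:14  d4:5  d5:0 → peak 28
C@2: d1:24  d2:23  d3:14  d4:5  d5:0 → peak 24
C@3: d1:24  d2:19  d3:18  d4:5  d5:0 → peak 24
C@4: d1:24  d2:19  d3:14  d4:9  d5:0 → peak 24
C@5: d1:24  d2:19  d3:14  d4:5  d5:4 → peak 24
Best is C@2, peak 24.

24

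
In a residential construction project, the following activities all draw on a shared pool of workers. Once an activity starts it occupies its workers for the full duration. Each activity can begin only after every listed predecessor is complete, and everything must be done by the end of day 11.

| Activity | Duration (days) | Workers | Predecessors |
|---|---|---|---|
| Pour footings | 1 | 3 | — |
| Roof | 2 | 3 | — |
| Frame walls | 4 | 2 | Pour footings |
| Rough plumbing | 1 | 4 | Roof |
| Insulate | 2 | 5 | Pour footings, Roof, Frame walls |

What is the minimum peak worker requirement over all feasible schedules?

5

Early-start (Pour footings@1, Roof@1, Frame walls@2, Rough plumbing@3, Insulate@6) gives peak 6: d1:6  d2:5  d3:6  d4:2  d5:2  d6:5  d7:5  d8:0  d9:0  d10:0  d11:0.
Shift Roof→2, Rough plumbing→6, Insulate→7.
Schedule Pour footings@1, Roof@2, Frame walls@2, Rough plumbing@6, Insulate@7: d1:3  d2:5  d3:5  d4:2  d5:2  d6:4  d7:5  d8:5  d9:0  d10:0  d11:0 — peak 5.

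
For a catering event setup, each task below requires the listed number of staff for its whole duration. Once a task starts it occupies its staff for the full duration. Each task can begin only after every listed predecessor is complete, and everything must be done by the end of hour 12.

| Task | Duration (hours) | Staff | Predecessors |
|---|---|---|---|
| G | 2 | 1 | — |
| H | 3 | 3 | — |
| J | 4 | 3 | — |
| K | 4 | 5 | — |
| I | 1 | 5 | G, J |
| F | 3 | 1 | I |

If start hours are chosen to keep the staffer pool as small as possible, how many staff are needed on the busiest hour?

5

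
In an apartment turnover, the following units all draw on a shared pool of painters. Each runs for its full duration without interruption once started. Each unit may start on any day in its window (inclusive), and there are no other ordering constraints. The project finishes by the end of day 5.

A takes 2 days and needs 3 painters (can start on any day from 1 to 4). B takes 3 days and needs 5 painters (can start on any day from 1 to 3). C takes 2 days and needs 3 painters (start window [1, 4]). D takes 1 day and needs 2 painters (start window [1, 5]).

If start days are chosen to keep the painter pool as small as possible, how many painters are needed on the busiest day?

7

Early-start (A@1, B@1, C@1, D@1) gives peak 13: d1:13  d2:11  d3:5  d4:0  d5:0.
Shift B→3, D→3.
Schedule A@1, B@3, C@1, D@3: d1:6  d2:6  d3:7  d4:5  d5:5 — peak 7.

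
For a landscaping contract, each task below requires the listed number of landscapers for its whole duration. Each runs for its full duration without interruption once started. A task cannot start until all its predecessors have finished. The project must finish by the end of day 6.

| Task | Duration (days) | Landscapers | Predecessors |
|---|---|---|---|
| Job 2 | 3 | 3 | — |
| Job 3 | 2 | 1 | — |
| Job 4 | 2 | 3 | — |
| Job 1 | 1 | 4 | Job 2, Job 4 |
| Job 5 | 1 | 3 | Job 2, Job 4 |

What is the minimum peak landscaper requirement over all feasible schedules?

6

Early-start (Job 2@1, Job 3@1, Job 4@1, Job 1@4, Job 5@4) gives peak 7: d1:7  d2:7  d3:3  d4:7  d5:0  d6:0.
Shift Job 4→3, Job 1→5, Job 5→6.
Schedule Job 2@1, Job 3@1, Job 4@3, Job 1@5, Job 5@6: d1:4  d2:4  d3:6  d4:3  d5:4  d6:3 — peak 6.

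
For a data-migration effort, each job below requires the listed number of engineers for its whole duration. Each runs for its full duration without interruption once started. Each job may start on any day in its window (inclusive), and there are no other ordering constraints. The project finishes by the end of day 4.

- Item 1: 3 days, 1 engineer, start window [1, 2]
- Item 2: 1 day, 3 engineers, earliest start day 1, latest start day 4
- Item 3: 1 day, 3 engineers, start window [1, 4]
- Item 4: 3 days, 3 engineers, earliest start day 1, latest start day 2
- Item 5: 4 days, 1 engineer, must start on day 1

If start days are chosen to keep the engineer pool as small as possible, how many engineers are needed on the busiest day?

Early-start (Item 1@1, Item 2@1, Item 3@1, Item 4@1, Item 5@1) gives peak 11: d1:11  d2:5  d3:5  d4:1.
Shift Item 3→4, Item 4→2.
Schedule Item 1@1, Item 2@1, Item 3@4, Item 4@2, Item 5@1: d1:5  d2:5  d3:5  d4:7 — peak 7.

7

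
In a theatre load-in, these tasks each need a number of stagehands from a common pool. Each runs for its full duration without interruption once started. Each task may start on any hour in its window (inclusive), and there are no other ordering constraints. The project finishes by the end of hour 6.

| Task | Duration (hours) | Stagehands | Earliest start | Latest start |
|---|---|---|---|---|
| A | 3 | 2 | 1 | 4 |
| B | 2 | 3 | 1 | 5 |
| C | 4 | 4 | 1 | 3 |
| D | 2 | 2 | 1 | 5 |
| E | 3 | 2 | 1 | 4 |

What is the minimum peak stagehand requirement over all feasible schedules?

Early-start (A@1, B@1, C@1, D@1, E@1) gives peak 13: h1:13  h2:13  h3:8  h4:4  h5:0  h6:0.
Shift C→3, E→4.
Schedule A@1, B@1, C@3, D@1, E@4: h1:7  h2:7  h3:6  h4:6  h5:6  h6:6 — peak 7.
Total stagehand-hours = 38 over 6 hours ⇒ peak ≥ ⌈38/6⌉ = 7, so 7 is optimal.

7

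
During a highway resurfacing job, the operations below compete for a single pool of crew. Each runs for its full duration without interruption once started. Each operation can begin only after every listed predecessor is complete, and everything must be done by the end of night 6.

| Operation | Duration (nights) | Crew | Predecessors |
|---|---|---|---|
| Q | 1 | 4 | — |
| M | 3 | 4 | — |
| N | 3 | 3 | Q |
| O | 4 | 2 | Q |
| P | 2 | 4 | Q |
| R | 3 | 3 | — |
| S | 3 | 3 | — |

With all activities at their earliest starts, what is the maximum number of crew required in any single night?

Early-start schedule: Q@1, M@1, N@2, O@2, P@2, R@1, S@1.
Load per night: night 1: 14, night 2: 19, night 3: 19, night 4: 5, night 5: 2, night 6: 0.
Peak is 19.

19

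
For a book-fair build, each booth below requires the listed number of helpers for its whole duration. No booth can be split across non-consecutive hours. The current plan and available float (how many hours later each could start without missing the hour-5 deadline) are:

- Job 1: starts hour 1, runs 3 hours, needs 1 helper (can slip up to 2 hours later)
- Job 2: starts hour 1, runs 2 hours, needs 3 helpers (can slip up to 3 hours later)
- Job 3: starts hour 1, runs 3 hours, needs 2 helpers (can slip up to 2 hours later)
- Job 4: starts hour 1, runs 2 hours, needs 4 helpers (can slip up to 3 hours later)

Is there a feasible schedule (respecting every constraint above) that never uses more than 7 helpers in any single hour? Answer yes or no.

yes

Schedule Job 1@1, Job 2@4, Job 3@3, Job 4@1: h1:5  h2:5  h3:3  h4:5  h5:5 — peak 5 ≤ 7.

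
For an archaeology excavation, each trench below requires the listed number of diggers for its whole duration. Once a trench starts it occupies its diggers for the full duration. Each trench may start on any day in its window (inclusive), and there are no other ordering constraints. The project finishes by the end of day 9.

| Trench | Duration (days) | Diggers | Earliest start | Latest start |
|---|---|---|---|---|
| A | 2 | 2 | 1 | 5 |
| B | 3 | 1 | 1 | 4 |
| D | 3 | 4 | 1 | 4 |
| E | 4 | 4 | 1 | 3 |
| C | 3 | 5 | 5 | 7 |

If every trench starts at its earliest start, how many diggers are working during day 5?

At early start, day 5 has: C.
Demand: 5 = 5.

5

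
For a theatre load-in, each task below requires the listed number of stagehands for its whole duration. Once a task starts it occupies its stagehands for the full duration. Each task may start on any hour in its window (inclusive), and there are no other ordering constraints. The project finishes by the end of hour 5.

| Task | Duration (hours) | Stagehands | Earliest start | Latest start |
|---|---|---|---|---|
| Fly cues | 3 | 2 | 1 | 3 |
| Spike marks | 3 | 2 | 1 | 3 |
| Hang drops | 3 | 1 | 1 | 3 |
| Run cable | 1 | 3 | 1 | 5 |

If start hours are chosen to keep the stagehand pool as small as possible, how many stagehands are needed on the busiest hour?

5

Early-start (Fly cues@1, Spike marks@1, Hang drops@1, Run cable@1) gives peak 8: h1:8  h2:5  h3:5  h4:0  h5:0.
Shift Run cable→4.
Schedule Fly cues@1, Spike marks@1, Hang drops@1, Run cable@4: h1:5  h2:5  h3:5  h4:3  h5:0 — peak 5.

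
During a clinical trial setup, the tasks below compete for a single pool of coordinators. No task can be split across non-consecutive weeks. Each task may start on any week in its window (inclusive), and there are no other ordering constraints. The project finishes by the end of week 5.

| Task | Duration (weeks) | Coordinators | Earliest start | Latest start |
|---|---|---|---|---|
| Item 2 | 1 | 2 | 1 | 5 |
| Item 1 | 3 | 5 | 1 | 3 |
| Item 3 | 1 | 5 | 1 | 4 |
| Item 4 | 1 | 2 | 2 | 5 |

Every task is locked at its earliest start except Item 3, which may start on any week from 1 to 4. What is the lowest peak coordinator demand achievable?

Item 3@1: w1:12  w2:7  w3:5  w4:0  w5:0 → peak 12
Item 3@2: w1:7  w2:12  w3:5  w4:0  w5:0 → peak 12
Item 3@3: w1:7  w2:7  w3:10  w4:0  w5:0 → peak 10
Item 3@4: w1:7  w2:7  w3:5  w4:5  w5:0 → peak 7
Best is Item 3@4, peak 7.

7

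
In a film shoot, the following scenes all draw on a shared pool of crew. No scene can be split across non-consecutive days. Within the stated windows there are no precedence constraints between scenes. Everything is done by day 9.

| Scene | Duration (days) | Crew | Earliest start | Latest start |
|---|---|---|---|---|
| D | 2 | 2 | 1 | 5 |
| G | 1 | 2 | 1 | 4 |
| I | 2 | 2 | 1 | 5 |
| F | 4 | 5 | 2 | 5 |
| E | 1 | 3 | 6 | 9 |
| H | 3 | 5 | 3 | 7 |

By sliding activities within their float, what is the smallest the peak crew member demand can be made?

7

Early-start (D@1, G@1, I@1, F@2, E@6, H@3) gives peak 10: d1:6  d2:9  d3:10  d4:10  d5:10  d6:3  d7:0  d8:0  d9:0.
Shift I→3, H→7.
Schedule D@1, G@1, I@3, F@2, E@6, H@7: d1:4  d2:7  d3:7  d4:7  d5:5  d6:3  d7:5  d8:5  d9:5 — peak 7.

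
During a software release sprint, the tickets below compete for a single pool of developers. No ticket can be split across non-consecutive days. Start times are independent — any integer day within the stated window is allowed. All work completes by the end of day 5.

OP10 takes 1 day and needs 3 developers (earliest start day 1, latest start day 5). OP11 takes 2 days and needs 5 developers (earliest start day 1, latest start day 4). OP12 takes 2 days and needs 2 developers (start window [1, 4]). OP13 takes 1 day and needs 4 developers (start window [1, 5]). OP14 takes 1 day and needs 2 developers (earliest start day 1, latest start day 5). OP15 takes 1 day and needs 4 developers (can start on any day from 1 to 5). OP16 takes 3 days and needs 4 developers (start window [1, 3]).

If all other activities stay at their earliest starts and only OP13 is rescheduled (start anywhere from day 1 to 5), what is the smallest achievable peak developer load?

OP13@1: d1:24  d2:11  d3:4  d4:0  d5:0 → peak 24
OP13@2: d1:20  d2:15  d3:4  d4:0  d5:0 → peak 20
OP13@3: d1:20  d2:11  d3:8  d4:0  d5:0 → peak 20
OP13@4: d1:20  d2:11  d3:4  d4:4  d5:0 → peak 20
OP13@5: d1:20  d2:11  d3:4  d4:0  d5:4 → peak 20
Best is OP13@2, peak 20.

20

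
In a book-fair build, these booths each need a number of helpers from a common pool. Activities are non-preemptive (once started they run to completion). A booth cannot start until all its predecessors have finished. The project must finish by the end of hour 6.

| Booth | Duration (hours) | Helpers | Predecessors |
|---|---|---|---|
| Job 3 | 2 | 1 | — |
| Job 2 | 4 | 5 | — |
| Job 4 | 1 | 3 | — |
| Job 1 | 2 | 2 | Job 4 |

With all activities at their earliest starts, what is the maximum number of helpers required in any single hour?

9

Early-start schedule: Job 3@1, Job 2@1, Job 4@1, Job 1@2.
Load per hour: hour 1: 9, hour 2: 8, hour 3: 7, hour 4: 5, hour 5: 0, hour 6: 0.
Peak is 9.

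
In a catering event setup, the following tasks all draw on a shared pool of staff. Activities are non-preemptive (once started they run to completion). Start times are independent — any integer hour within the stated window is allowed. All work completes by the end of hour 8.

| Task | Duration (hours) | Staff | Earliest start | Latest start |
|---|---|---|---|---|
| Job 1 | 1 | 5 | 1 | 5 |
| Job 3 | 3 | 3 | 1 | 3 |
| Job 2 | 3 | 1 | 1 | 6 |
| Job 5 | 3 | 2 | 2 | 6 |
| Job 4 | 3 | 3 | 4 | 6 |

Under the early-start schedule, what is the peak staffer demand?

Early-start schedule: Job 1@1, Job 3@1, Job 2@1, Job 5@2, Job 4@4.
Load per hour: hour 1: 9, hour 2: 6, hour 3: 6, hour 4: 5, hour 5: 3, hour 6: 3, hour 7: 0, hour 8: 0.
Peak is 9.

9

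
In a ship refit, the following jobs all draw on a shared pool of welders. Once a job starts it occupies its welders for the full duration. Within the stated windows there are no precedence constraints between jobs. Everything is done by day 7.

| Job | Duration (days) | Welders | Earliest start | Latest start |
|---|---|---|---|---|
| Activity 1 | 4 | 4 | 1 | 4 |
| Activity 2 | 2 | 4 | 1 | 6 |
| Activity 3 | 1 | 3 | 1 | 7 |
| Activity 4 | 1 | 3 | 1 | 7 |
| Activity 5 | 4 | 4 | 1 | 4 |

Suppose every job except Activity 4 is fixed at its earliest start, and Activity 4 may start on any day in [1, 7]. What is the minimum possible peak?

Activity 4@1: d1:18  d2:12  d3:8  d4:8  d5:0  d6:0  d7:0 → peak 18
Activity 4@2: d1:15  d2:15  d3:8  d4:8  d5:0  d6:0  d7:0 → peak 15
Activity 4@3: d1:15  d2:12  d3:11  d4:8  d5:0  d6:0  d7:0 → peak 15
Activity 4@4: d1:15  d2:12  d3:8  d4:11  d5:0  d6:0  d7:0 → peak 15
Activity 4@5: d1:15  d2:12  d3:8  d4:8  d5:3  d6:0  d7:0 → peak 15
Activity 4@6: d1:15  d2:12  d3:8  d4:8  d5:0  d6:3  d7:0 → peak 15
Activity 4@7: d1:15  d2:12  d3:8  d4:8  d5:0  d6:0  d7:3 → peak 15
Best is Activity 4@2, peak 15.

15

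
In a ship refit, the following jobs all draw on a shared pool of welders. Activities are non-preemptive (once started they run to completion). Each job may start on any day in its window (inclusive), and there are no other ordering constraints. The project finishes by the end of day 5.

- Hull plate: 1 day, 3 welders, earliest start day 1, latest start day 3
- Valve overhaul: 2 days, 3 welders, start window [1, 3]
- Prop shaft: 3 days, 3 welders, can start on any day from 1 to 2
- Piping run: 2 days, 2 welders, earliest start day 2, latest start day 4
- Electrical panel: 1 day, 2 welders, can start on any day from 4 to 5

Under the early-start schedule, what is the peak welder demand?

9

Early-start schedule: Hull plate@1, Valve overhaul@1, Prop shaft@1, Piping run@2, Electrical panel@4.
Load per day: day 1: 9, day 2: 8, day 3: 5, day 4: 2, day 5: 0.
Peak is 9.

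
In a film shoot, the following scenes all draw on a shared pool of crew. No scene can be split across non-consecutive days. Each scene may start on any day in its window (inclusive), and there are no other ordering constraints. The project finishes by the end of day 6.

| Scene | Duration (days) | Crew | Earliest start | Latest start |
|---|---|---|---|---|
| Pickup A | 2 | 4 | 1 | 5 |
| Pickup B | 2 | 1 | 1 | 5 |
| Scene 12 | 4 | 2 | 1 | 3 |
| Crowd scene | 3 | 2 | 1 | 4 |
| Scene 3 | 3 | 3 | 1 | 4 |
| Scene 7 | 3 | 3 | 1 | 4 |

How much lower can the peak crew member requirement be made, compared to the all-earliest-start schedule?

Early-start peak: d1:15  d2:15  d3:10  d4:2  d5:0  d6:0 ⇒ 15.
Leveled (Pickup A@1, Pickup B@1, Scene 12@3, Crowd scene@1, Scene 3@3, Scene 7@4): d1:7  d2:7  d3:7  d4:8  d5:8  d6:5 ⇒ 8.
Reduction 15 − 8 = 7.

7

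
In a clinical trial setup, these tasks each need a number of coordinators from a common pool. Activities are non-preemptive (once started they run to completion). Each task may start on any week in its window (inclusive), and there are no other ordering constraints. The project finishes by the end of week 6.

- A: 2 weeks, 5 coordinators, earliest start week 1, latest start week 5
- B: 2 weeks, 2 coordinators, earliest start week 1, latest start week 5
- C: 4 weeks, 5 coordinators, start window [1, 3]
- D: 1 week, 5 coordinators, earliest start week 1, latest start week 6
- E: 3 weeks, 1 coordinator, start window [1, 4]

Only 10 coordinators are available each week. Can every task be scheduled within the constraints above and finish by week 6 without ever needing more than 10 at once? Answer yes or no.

yes

Schedule A@1, B@1, C@3, D@3, E@4: w1:7  w2:7  w3:10  w4:6  w5:6  w6:6 — peak 10 ≤ 10.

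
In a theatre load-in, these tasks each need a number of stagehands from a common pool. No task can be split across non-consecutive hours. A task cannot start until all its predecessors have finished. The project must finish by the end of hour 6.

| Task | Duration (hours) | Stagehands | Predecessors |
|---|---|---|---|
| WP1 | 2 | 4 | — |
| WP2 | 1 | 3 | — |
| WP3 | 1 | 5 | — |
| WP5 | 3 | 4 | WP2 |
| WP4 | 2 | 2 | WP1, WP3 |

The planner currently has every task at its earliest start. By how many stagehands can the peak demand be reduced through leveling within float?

5

Early-start peak: h1:12  h2:8  h3:6  h4:6  h5:0  h6:0 ⇒ 12.
Leveled (WP1@1, WP2@1, WP3@3, WP5@4, WP4@4): h1:7  h2:4  h3:5  h4:6  h5:6  h6:4 ⇒ 7.
Reduction 12 − 7 = 5.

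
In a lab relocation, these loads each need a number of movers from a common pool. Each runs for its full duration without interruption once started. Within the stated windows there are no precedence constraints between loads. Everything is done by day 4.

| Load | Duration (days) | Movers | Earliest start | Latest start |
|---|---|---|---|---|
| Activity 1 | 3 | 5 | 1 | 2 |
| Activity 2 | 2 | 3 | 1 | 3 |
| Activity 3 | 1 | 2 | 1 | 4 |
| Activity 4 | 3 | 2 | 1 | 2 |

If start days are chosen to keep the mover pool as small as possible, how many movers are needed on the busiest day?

Early-start (Activity 1@1, Activity 2@1, Activity 3@1, Activity 4@1) gives peak 12: d1:12  d2:10  d3:7  d4:0.
Shift Activity 4→2.
Schedule Activity 1@1, Activity 2@1, Activity 3@1, Activity 4@2: d1:10  d2:10  d3:7  d4:2 — peak 10.

10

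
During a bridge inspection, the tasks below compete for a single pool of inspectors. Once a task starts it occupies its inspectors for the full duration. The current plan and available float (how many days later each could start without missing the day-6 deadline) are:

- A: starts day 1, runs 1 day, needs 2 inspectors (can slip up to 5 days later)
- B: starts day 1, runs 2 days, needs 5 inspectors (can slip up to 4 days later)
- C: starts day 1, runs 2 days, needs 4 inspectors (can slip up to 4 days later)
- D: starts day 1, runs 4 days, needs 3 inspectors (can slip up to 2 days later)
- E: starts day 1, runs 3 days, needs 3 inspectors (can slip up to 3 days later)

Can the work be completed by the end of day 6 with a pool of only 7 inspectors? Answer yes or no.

The minimum achievable peak is 8; 7 < 8, so no feasible schedule stays within the cap.

no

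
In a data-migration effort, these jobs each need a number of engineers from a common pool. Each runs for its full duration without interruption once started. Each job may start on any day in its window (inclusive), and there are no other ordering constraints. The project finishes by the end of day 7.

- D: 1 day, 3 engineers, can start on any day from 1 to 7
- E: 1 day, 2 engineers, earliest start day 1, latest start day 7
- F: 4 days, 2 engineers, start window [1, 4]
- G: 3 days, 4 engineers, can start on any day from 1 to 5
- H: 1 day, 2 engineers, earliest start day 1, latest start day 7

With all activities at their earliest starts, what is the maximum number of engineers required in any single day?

Early-start schedule: D@1, E@1, F@1, G@1, H@1.
Load per day: day 1: 13, day 2: 6, day 3: 6, day 4: 2, day 5: 0, day 6: 0, day 7: 0.
Peak is 13.

13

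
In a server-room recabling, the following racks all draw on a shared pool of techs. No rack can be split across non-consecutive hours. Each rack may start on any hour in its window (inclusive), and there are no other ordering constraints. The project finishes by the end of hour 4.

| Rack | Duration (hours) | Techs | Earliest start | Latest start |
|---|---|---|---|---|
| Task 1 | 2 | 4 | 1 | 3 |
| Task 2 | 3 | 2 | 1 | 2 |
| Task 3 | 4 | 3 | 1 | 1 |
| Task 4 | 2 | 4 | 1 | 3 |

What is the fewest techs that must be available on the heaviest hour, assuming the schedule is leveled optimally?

Early-start (Task 1@1, Task 2@1, Task 3@1, Task 4@1) gives peak 13: h1:13  h2:13  h3:5  h4:3.
Shift Task 4→3.
Schedule Task 1@1, Task 2@1, Task 3@1, Task 4@3: h1:9  h2:9  h3:9  h4:7 — peak 9.
Total tech-hours = 34 over 4 hours ⇒ peak ≥ ⌈34/4⌉ = 9, so 9 is optimal.

9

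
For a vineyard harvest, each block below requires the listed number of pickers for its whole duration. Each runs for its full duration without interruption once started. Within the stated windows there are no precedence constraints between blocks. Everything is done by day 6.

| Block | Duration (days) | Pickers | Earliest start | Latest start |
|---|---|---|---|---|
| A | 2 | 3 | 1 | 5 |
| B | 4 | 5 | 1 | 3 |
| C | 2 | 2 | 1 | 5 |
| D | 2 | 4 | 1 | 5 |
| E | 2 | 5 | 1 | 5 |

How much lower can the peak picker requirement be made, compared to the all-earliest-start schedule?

Early-start peak: d1:19  d2:19  d3:5  d4:5  d5:0  d6:0 ⇒ 19.
Leveled (A@1, B@1, C@3, D@5, E@5): d1:8  d2:8  d3:7  d4:7  d5:9  d6:9 ⇒ 9.
Reduction 19 − 9 = 10.

10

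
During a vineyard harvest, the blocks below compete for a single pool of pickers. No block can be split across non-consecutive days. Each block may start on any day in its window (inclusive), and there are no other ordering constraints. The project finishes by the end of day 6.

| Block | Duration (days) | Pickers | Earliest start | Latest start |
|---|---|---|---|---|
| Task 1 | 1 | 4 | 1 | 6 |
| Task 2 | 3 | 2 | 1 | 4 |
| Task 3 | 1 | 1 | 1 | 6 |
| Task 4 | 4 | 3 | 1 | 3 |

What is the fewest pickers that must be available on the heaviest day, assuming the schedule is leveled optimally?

Early-start (Task 1@1, Task 2@1, Task 3@1, Task 4@1) gives peak 10: d1:10  d2:5  d3:5  d4:3  d5:0  d6:0.
Shift Task 2→2, Task 4→2.
Schedule Task 1@1, Task 2@2, Task 3@1, Task 4@2: d1:5  d2:5  d3:5  d4:5  d5:3  d6:0 — peak 5.

5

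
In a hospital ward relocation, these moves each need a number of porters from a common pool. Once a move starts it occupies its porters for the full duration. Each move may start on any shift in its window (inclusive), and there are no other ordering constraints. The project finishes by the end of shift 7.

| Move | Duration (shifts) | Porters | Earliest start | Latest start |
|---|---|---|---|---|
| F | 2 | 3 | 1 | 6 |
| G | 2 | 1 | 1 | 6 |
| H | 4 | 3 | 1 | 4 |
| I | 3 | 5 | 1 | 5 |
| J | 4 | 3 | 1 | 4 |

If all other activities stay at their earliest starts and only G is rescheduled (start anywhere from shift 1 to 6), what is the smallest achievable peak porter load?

G@1: s1:15  s2:15  s3:11  s4:6  s5:0  s6:0  s7:0 → peak 15
G@2: s1:14  s2:15  s3:12  s4:6  s5:0  s6:0  s7:0 → peak 15
G@3: s1:14  s2:14  s3:12  s4:7  s5:0  s6:0  s7:0 → peak 14
G@4: s1:14  s2:14  s3:11  s4:7  s5:1  s6:0  s7:0 → peak 14
G@5: s1:14  s2:14  s3:11  s4:6  s5:1  s6:1  s7:0 → peak 14
G@6: s1:14  s2:14  s3:11  s4:6  s5:0  s6:1  s7:1 → peak 14
Best is G@3, peak 14.

14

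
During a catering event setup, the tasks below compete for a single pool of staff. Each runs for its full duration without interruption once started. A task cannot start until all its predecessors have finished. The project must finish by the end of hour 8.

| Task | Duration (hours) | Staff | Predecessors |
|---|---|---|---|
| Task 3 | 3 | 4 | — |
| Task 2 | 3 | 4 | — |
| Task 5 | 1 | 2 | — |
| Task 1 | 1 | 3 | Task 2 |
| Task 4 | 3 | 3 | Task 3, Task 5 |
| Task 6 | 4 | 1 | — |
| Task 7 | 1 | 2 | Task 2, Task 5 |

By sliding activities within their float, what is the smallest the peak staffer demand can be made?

7

Early-start (Task 3@1, Task 2@1, Task 5@1, Task 1@4, Task 4@4, Task 6@1, Task 7@4) gives peak 11: h1:11  h2:9  h3:9  h4:9  h5:3  h6:3  h7:0  h8:0.
Shift Task 2→4, Task 1→7, Task 4→5, Task 7→8.
Schedule Task 3@1, Task 2@4, Task 5@1, Task 1@7, Task 4@5, Task 6@1, Task 7@8: h1:7  h2:5  h3:5  h4:5  h5:7  h6:7  h7:6  h8:2 — peak 7.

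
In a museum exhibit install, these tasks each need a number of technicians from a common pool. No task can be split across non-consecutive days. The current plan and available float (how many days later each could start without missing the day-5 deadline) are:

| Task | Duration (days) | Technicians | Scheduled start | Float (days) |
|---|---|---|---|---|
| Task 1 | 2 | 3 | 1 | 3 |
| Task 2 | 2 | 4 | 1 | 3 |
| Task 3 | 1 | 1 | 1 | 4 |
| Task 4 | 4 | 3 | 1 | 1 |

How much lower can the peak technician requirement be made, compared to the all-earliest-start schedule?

4

Early-start peak: d1:11  d2:10  d3:3  d4:3  d5:0 ⇒ 11.
Leveled (Task 1@1, Task 2@3, Task 3@1, Task 4@1): d1:7  d2:6  d3:7  d4:7  d5:0 ⇒ 7.
Reduction 11 − 7 = 4.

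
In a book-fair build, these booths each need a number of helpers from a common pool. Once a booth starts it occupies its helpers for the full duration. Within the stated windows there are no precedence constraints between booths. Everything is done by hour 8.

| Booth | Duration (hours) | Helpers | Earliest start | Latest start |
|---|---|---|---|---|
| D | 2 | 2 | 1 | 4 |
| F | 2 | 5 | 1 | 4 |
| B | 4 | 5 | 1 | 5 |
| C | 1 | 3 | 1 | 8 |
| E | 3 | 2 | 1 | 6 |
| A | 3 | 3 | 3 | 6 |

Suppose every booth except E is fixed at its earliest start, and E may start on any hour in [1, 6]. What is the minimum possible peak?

15

E@1: h1:17  h2:14  h3:10  h4:8  h5:3  h6:0  h7:0  h8:0 → peak 17
E@2: h1:15  h2:14  h3:10  h4:10  h5:3  h6:0  h7:0  h8:0 → peak 15
E@3: h1:15  h2:12  h3:10  h4:10  h5:5  h6:0  h7:0  h8:0 → peak 15
E@4: h1:15  h2:12  h3:8  h4:10  h5:5  h6:2  h7:0  h8:0 → peak 15
E@5: h1:15  h2:12  h3:8  h4:8  h5:5  h6:2  h7:2  h8:0 → peak 15
E@6: h1:15  h2:12  h3:8  h4:8  h5:3  h6:2  h7:2  h8:2 → peak 15
Best is E@2, peak 15.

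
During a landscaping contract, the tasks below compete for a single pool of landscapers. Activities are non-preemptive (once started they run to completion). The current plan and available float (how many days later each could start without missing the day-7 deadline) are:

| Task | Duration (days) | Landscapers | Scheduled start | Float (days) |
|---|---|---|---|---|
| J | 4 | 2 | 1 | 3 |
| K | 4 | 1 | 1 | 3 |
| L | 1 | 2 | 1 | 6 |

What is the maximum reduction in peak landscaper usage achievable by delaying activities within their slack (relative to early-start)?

Early-start peak: d1:5  d2:3  d3:3  d4:3  d5:0  d6:0  d7:0 ⇒ 5.
Leveled (J@1, K@1, L@5): d1:3  d2:3  d3:3  d4:3  d5:2  d6:0  d7:0 ⇒ 3.
Reduction 5 − 3 = 2.

2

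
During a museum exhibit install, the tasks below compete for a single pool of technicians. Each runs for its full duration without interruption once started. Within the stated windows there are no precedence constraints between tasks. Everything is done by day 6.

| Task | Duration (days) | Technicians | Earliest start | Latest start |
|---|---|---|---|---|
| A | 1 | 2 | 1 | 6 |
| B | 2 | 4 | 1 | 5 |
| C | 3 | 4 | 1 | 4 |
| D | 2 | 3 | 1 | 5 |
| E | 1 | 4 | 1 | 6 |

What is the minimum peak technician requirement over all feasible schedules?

7

Early-start (A@1, B@1, C@1, D@1, E@1) gives peak 17: d1:17  d2:11  d3:4  d4:0  d5:0  d6:0.
Shift C→3, D→2, E→6.
Schedule A@1, B@1, C@3, D@2, E@6: d1:6  d2:7  d3:7  d4:4  d5:4  d6:4 — peak 7.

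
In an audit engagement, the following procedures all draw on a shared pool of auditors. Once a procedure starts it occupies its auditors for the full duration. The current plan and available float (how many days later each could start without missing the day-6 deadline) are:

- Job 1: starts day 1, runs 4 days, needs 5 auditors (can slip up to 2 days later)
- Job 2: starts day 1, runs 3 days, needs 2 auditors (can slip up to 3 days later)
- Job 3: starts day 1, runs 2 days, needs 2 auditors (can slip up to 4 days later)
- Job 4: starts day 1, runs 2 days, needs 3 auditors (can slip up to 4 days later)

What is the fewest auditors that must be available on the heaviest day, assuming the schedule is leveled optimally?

Early-start (Job 1@1, Job 2@1, Job 3@1, Job 4@1) gives peak 12: d1:12  d2:12  d3:7  d4:5  d5:0  d6:0.
Shift Job 3→4, Job 4→5.
Schedule Job 1@1, Job 2@1, Job 3@4, Job 4@5: d1:7  d2:7  d3:7  d4:7  d5:5  d6:3 — peak 7.

7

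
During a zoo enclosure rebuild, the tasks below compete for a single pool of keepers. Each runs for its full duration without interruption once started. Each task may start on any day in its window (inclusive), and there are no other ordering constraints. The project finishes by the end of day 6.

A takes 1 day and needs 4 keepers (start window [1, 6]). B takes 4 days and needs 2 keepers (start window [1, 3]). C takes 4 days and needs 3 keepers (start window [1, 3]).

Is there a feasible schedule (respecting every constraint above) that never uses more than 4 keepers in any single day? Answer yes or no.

The minimum achievable peak is 5; 4 < 5, so no feasible schedule stays within the cap.

no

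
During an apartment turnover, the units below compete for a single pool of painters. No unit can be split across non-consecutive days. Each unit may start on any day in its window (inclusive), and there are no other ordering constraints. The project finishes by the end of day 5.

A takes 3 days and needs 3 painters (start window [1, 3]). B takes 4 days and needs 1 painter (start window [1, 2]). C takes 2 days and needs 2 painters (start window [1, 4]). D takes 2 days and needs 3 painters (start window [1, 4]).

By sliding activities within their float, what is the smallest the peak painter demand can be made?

6

Early-start (A@1, B@1, C@1, D@1) gives peak 9: d1:9  d2:9  d3:4  d4:1  d5:0.
Shift D→4.
Schedule A@1, B@1, C@1, D@4: d1:6  d2:6  d3:4  d4:4  d5:3 — peak 6.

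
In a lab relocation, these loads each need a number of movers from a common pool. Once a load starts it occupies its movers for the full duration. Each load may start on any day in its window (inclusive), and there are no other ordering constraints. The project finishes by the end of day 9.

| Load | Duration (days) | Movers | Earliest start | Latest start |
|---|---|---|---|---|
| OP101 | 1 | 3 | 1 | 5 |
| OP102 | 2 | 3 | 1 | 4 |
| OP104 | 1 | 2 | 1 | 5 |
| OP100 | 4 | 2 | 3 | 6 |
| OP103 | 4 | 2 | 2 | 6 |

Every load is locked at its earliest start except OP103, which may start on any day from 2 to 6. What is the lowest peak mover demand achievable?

OP103@2: d1:8  d2:5  d3:4  d4:4  d5:4  d6:2  d7:0  d8:0  d9:0 → peak 8
OP103@3: d1:8  d2:3  d3:4  d4:4  d5:4  d6:4  d7:0  d8:0  d9:0 → peak 8
OP103@4: d1:8  d2:3  d3:2  d4:4  d5:4  d6:4  d7:2  d8:0  d9:0 → peak 8
OP103@5: d1:8  d2:3  d3:2  d4:2  d5:4  d6:4  d7:2  d8:2  d9:0 → peak 8
OP103@6: d1:8  d2:3  d3:2  d4:2  d5:2  d6:4  d7:2  d8:2  d9:2 → peak 8
Best is OP103@2, peak 8.

8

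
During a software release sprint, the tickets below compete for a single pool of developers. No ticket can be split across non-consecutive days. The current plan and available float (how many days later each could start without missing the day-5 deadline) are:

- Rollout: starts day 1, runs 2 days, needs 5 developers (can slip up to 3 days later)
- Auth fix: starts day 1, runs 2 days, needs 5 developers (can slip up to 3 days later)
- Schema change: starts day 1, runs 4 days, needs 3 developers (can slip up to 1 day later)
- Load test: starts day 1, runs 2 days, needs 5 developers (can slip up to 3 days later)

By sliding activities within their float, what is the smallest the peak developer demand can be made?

13

Early-start (Rollout@1, Auth fix@1, Schema change@1, Load test@1) gives peak 18: d1:18  d2:18  d3:3  d4:3  d5:0.
Shift Load test→3.
Schedule Rollout@1, Auth fix@1, Schema change@1, Load test@3: d1:13  d2:13  d3:8  d4:8  d5:0 — peak 13.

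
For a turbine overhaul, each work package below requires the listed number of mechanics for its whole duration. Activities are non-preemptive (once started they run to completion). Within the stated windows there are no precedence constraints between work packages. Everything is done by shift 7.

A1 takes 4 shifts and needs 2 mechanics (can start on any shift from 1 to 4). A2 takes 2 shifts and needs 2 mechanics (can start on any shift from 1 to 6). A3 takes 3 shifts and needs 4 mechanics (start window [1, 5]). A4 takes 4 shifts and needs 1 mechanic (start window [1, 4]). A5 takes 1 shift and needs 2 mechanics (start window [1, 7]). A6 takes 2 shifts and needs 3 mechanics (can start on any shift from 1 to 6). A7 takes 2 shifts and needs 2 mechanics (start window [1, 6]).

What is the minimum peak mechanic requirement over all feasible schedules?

6

Early-start (A1@1, A2@1, A3@1, A4@1, A5@1, A6@1, A7@1) gives peak 16: s1:16  s2:14  s3:7  s4:3  s5:0  s6:0  s7:0.
Shift A3→5, A5→5, A6→3, A7→6.
Schedule A1@1, A2@1, A3@5, A4@1, A5@5, A6@3, A7@6: s1:5  s2:5  s3:6  s4:6  s5:6  s6:6  s7:6 — peak 6.
Total mechanic-shifts = 40 over 7 shifts ⇒ peak ≥ ⌈40/7⌉ = 6, so 6 is optimal.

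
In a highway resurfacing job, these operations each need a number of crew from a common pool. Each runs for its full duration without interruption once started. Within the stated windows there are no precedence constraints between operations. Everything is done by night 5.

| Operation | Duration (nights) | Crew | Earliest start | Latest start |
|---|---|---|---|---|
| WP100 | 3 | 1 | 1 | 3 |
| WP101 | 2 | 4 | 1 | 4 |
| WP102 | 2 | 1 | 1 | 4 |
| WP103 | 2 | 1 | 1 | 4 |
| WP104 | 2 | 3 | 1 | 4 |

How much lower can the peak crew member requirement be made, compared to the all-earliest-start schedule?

Early-start peak: n1:10  n2:10  n3:1  n4:0  n5:0 ⇒ 10.
Leveled (WP100@1, WP101@1, WP102@3, WP103@3, WP104@4): n1:5  n2:5  n3:3  n4:5  n5:3 ⇒ 5.
Reduction 10 − 5 = 5.

5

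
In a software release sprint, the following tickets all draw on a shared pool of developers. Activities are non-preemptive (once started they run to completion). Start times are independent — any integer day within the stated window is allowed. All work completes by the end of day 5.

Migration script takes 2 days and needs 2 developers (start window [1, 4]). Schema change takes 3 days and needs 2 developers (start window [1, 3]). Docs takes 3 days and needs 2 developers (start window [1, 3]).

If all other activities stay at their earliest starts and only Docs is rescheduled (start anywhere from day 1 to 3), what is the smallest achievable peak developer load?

4

Docs@1: d1:6  d2:6  d3:4  d4:0  d5:0 → peak 6
Docs@2: d1:4  d2:6  d3:4  d4:2  d5:0 → peak 6
Docs@3: d1:4  d2:4  d3:4  d4:2  d5:2 → peak 4
Best is Docs@3, peak 4.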